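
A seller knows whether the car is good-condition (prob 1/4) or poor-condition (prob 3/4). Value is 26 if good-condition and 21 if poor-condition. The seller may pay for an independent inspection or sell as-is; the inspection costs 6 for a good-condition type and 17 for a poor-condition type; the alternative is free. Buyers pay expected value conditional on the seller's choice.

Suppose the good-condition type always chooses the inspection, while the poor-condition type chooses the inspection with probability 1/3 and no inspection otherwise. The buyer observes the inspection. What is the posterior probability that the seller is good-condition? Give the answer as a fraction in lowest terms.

P(the inspection) = (1/4)·1 + (3/4)·(1/3) = 1/2.
By Bayes' rule, P(good-condition | the inspection) = (1/4) / (1/2) = 1/2.

1/2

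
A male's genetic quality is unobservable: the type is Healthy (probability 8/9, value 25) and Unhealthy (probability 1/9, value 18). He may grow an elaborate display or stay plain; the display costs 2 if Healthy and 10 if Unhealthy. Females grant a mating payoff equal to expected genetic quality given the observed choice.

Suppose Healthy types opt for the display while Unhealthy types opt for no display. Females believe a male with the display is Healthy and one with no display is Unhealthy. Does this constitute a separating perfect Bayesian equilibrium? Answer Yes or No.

Under these beliefs, the display earns mating payoff 25 and no display earns mating payoff 18.
Healthy: the display nets 25 − 2 = 23; no display nets 18. Healthy prefers the display.
Unhealthy: the display nets 25 − 10 = 15; no display nets 18. Unhealthy prefers no display.
Neither type deviates, so the separating profile is an equilibrium.

Yes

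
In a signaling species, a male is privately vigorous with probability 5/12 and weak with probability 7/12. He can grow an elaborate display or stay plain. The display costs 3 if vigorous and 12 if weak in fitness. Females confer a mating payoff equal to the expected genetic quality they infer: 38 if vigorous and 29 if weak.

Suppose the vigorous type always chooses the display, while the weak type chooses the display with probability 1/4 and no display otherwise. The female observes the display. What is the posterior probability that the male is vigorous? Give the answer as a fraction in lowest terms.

20/27

P(the display) = (5/12)·1 + (7/12)·(1/4) = 9/16.
By Bayes' rule, P(vigorous | the display) = (5/12) / (9/16) = 20/27.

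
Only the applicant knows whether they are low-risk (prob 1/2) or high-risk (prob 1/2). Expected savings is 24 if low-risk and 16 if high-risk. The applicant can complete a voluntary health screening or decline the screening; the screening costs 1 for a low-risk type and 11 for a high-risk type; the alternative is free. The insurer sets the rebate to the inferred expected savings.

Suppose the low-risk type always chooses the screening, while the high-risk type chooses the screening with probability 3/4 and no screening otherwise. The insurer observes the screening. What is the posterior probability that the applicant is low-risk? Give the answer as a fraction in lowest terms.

4/7

P(the screening) = (1/2)·1 + (1/2)·(3/4) = 7/8.
By Bayes' rule, P(low-risk | the screening) = (1/2) / (7/8) = 4/7.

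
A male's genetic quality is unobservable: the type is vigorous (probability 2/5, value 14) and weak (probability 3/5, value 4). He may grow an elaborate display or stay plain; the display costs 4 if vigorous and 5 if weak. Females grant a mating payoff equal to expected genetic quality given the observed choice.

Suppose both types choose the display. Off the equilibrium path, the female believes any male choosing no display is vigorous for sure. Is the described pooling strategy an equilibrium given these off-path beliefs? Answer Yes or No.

On path, the female holds the prior and pays 2/5·14 + 3/5·4 = 8. Off path (no display), believing vigorous, it pays 14.
vigorous: the display nets 8 − 4 = 4; no display nets 14. vigorous would deviate.
weak: the display nets 8 − 5 = 3; no display nets 14. weak would deviate.
A type deviates, so pooling fails.

No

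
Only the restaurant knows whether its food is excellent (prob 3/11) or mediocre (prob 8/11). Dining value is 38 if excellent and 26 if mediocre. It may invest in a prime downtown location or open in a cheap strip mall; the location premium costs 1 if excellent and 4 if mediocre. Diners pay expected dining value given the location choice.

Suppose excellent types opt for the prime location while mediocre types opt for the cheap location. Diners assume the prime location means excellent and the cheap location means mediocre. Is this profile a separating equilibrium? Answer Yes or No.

Under these beliefs, the prime location earns price premium 38 and the cheap location earns price premium 26.
excellent: the prime location nets 38 − 1 = 37; the cheap location nets 26. excellent prefers the prime location.
mediocre: the prime location nets 38 − 4 = 34; the cheap location nets 26. mediocre would deviate to the prime location.
mediocre has a profitable deviation, so the profile is not an equilibrium.

No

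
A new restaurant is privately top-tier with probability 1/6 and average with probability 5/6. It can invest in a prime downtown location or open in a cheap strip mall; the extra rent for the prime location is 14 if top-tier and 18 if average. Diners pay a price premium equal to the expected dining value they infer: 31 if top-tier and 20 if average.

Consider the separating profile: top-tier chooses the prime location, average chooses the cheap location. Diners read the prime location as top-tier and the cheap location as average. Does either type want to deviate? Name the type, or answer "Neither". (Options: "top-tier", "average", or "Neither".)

The prime location pays 31; the cheap location pays 20.
top-tier: assigned the prime location, nets 31 − 14 = 17; deviating to the cheap location nets 20.
average: assigned the cheap location, nets 20; deviating to the prime location nets 31 − 18 = 13.
The top-tier type gains 3 by deviating.

top-tier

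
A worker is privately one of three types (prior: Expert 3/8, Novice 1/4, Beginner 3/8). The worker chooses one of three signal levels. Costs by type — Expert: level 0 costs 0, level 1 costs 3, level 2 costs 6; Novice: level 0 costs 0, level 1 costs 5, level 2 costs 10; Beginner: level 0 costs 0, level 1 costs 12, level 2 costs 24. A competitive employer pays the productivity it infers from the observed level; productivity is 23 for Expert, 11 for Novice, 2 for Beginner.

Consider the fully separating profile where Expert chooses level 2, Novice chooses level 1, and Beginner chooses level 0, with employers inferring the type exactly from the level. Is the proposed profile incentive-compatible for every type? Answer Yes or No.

Separating wages: level 2 → 23, level 1 → 11, level 0 → 2.
Expert (assigned level 2): level 0: 2 − 0 = 2; level 1: 11 − 3 = 8; level 2: 23 − 6 = 17. Expert stays.
Novice (assigned level 1): level 0: 2 − 0 = 2; level 1: 11 − 5 = 6; level 2: 23 − 10 = 13. Novice prefers level 2.
Beginner (assigned level 0): level 0: 2 − 0 = 2; level 1: 11 − 12 = -1; level 2: 23 − 24 = -1. Beginner stays.
At least one type deviates; the separating profile fails.

No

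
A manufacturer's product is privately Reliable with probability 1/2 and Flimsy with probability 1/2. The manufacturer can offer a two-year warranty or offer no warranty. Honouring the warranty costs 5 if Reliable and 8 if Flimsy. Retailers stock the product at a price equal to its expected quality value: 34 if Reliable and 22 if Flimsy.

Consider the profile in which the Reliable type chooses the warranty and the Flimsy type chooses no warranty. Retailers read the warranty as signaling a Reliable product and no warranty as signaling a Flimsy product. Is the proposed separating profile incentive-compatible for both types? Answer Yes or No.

Under these beliefs, the warranty earns price 34 and no warranty earns price 22.
Reliable: the warranty nets 34 − 5 = 29; no warranty nets 22. Reliable prefers the warranty.
Flimsy: the warranty nets 34 − 8 = 26; no warranty nets 22. Flimsy would deviate to the warranty.
Flimsy has a profitable deviation, so the profile is not an equilibrium.

No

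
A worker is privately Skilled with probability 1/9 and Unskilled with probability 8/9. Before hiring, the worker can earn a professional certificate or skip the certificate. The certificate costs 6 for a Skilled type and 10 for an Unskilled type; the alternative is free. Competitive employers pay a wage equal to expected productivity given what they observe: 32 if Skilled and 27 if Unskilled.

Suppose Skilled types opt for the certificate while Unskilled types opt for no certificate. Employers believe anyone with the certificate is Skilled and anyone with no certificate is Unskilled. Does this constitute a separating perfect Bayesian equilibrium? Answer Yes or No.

No

Under these beliefs, the certificate earns wage 32 and no certificate earns wage 27.
Skilled: the certificate nets 32 − 6 = 26; no certificate nets 27. Skilled would deviate to no certificate.
Unskilled: the certificate nets 32 − 10 = 22; no certificate nets 27. Unskilled prefers no certificate.
Skilled has a profitable deviation, so the profile is not an equilibrium.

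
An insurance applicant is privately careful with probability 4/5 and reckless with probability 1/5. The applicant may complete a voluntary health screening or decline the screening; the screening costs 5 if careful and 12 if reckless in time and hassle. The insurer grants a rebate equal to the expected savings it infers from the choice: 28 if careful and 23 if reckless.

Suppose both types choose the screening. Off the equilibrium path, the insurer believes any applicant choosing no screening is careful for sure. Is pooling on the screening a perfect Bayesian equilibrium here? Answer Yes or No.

No

On path, the insurer holds the prior and pays 4/5·28 + 1/5·23 = 27. Off path (no screening), believing careful, it pays 28.
careful: the screening nets 27 − 5 = 22; no screening nets 28. careful would deviate.
reckless: the screening nets 27 − 12 = 15; no screening nets 28. reckless would deviate.
A type deviates, so pooling fails.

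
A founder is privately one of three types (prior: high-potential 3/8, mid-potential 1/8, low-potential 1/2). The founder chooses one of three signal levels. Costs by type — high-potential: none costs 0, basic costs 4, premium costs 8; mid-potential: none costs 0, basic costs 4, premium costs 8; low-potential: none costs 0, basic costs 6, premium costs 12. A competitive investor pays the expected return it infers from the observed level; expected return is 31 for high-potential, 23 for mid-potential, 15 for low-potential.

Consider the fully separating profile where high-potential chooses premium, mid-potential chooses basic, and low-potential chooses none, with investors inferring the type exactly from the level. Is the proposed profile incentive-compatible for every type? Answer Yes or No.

No

Separating valuations: premium → 31, basic → 23, none → 15.
high-potential (assigned premium): none: 15 − 0 = 15; basic: 23 − 4 = 19; premium: 31 − 8 = 23. high-potential stays.
mid-potential (assigned basic): none: 15 − 0 = 15; basic: 23 − 4 = 19; premium: 31 − 8 = 23. mid-potential prefers premium.
low-potential (assigned none): none: 15 − 0 = 15; basic: 23 − 6 = 17; premium: 31 − 12 = 19. low-potential prefers premium.
At least one type deviates; the separating profile fails.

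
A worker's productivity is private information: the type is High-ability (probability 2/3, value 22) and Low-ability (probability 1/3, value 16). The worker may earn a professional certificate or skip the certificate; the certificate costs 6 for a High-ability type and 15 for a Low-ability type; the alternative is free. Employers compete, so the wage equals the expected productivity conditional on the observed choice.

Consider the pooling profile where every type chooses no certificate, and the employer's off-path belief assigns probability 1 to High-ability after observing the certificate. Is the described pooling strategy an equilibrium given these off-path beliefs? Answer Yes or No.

Yes

On path, the employer holds the prior and pays 2/3·22 + 1/3·16 = 20. Off path (the certificate), believing High-ability, it pays 22.
High-ability: no certificate nets 20; the certificate nets 22 − 6 = 16. High-ability stays.
Low-ability: no certificate nets 20; the certificate nets 22 − 15 = 7. Low-ability stays.
No type deviates, so pooling is sustained.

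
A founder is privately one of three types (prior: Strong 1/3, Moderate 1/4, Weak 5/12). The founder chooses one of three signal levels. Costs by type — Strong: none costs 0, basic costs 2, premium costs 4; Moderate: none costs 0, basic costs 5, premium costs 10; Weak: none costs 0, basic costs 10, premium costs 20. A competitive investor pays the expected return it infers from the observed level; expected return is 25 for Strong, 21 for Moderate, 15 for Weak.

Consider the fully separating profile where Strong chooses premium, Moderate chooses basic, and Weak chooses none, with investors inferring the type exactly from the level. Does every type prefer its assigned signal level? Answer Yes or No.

Yes

Separating valuations: premium → 25, basic → 21, none → 15.
Strong (assigned premium): none: 15 − 0 = 15; basic: 21 − 2 = 19; premium: 25 − 4 = 21. Strong stays.
Moderate (assigned basic): none: 15 − 0 = 15; basic: 21 − 5 = 16; premium: 25 − 10 = 15. Moderate stays.
Weak (assigned none): none: 15 − 0 = 15; basic: 21 − 10 = 11; premium: 25 − 20 = 5. Weak stays.
Every type prefers its assigned level; separation holds.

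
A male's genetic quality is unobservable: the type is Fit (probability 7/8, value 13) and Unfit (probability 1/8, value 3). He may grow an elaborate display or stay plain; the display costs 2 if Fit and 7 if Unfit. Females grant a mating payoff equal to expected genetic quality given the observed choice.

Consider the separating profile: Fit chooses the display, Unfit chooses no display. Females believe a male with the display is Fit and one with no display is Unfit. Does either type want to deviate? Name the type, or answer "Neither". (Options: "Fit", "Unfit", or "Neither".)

Unfit

The display pays 13; no display pays 3.
Fit: assigned the display, nets 13 − 2 = 11; deviating to no display nets 3.
Unfit: assigned no display, nets 3; deviating to the display nets 13 − 7 = 6.
The Unfit type gains 3 by deviating.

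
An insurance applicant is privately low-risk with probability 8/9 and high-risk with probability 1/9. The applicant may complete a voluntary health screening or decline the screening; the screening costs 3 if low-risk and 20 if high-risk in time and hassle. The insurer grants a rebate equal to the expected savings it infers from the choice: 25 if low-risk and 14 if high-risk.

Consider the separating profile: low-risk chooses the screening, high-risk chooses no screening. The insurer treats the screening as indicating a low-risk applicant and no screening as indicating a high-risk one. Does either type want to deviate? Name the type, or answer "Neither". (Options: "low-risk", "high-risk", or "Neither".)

Neither

The screening pays 25; no screening pays 14.
low-risk: assigned the screening, nets 25 − 3 = 22; deviating to no screening nets 14.
high-risk: assigned no screening, nets 14; deviating to the screening nets 25 − 20 = 5.
Both types strictly prefer their assigned action; no profitable deviation.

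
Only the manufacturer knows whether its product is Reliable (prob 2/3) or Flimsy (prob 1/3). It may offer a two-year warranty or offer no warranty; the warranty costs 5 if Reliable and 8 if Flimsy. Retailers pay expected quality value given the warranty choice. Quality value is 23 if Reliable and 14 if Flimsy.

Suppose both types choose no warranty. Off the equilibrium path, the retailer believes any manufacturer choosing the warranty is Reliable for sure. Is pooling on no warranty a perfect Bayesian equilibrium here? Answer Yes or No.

Yes

On path, the retailer holds the prior and pays 2/3·23 + 1/3·14 = 20. Off path (the warranty), believing Reliable, it pays 23.
Reliable: no warranty nets 20; the warranty nets 23 − 5 = 18. Reliable stays.
Flimsy: no warranty nets 20; the warranty nets 23 − 8 = 15. Flimsy stays.
No type deviates, so pooling is sustained.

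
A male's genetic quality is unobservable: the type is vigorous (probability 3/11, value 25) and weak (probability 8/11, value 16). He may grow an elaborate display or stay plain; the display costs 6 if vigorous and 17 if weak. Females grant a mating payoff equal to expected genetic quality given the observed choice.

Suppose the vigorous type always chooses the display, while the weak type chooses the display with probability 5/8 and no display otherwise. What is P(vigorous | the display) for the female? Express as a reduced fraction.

3/8

P(the display) = (3/11)·1 + (8/11)·(5/8) = 8/11.
By Bayes' rule, P(vigorous | the display) = (3/11) / (8/11) = 3/8.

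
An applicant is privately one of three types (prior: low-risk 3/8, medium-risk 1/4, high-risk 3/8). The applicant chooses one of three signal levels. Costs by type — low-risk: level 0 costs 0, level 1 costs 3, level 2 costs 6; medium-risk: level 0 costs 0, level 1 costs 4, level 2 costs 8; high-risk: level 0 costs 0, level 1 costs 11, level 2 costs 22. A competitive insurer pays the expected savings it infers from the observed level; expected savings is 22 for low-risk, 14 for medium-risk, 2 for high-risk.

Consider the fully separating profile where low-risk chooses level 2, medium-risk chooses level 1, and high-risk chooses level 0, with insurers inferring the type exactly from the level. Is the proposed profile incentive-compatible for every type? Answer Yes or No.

Separating rebates: level 2 → 22, level 1 → 14, level 0 → 2.
low-risk (assigned level 2): level 0: 2 − 0 = 2; level 1: 14 − 3 = 11; level 2: 22 − 6 = 16. low-risk stays.
medium-risk (assigned level 1): level 0: 2 − 0 = 2; level 1: 14 − 4 = 10; level 2: 22 − 8 = 14. medium-risk prefers level 2.
high-risk (assigned level 0): level 0: 2 − 0 = 2; level 1: 14 − 11 = 3; level 2: 22 − 22 = 0. high-risk prefers level 1.
At least one type deviates; the separating profile fails.

No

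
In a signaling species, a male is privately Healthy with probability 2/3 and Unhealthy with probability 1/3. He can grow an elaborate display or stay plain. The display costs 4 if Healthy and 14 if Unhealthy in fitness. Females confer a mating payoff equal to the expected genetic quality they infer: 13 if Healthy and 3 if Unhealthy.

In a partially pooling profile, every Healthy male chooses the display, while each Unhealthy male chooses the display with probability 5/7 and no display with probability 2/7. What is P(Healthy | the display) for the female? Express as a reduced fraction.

14/19

P(the display) = (2/3)·1 + (1/3)·(5/7) = 19/21.
By Bayes' rule, P(Healthy | the display) = (2/3) / (19/21) = 14/19.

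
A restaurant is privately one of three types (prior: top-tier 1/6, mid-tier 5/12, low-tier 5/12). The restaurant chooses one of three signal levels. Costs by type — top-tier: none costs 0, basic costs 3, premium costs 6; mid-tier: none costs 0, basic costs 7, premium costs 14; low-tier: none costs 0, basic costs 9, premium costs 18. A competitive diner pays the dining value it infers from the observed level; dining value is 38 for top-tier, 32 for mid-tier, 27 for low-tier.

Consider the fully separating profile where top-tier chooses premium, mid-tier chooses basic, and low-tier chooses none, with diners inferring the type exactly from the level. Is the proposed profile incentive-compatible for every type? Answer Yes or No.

No

Separating price premiums: premium → 38, basic → 32, none → 27.
top-tier (assigned premium): none: 27 − 0 = 27; basic: 32 − 3 = 29; premium: 38 − 6 = 32. top-tier stays.
mid-tier (assigned basic): none: 27 − 0 = 27; basic: 32 − 7 = 25; premium: 38 − 14 = 24. mid-tier prefers none.
low-tier (assigned none): none: 27 − 0 = 27; basic: 32 − 9 = 23; premium: 38 − 18 = 20. low-tier stays.
At least one type deviates; the separating profile fails.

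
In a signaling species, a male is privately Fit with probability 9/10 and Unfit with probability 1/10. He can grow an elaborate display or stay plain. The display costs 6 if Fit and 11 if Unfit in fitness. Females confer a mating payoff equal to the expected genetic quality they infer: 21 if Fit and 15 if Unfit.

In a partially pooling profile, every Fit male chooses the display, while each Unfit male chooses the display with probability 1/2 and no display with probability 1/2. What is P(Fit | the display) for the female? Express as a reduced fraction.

18/19

P(the display) = (9/10)·1 + (1/10)·(1/2) = 19/20.
By Bayes' rule, P(Fit | the display) = (9/10) / (19/20) = 18/19.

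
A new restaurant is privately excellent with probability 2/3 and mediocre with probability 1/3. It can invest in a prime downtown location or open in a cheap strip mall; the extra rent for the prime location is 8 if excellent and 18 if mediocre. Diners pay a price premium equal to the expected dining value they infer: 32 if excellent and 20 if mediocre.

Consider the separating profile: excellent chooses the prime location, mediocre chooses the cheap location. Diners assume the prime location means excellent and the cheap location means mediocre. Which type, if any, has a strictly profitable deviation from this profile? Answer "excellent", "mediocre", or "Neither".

Neither

The prime location pays 32; the cheap location pays 20.
excellent: assigned the prime location, nets 32 − 8 = 24; deviating to the cheap location nets 20.
mediocre: assigned the cheap location, nets 20; deviating to the prime location nets 32 − 18 = 14.
Both types strictly prefer their assigned action; no profitable deviation.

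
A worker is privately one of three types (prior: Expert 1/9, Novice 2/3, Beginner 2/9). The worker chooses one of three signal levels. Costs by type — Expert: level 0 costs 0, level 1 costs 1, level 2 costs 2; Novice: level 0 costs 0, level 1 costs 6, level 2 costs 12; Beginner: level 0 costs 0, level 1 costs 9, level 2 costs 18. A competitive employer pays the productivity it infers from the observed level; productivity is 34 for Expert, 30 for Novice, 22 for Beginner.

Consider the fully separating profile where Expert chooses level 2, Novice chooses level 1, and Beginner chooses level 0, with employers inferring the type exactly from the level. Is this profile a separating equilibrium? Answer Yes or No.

Yes

Separating wages: level 2 → 34, level 1 → 30, level 0 → 22.
Expert (assigned level 2): level 0: 22 − 0 = 22; level 1: 30 − 1 = 29; level 2: 34 − 2 = 32. Expert stays.
Novice (assigned level 1): level 0: 22 − 0 = 22; level 1: 30 − 6 = 24; level 2: 34 − 12 = 22. Novice stays.
Beginner (assigned level 0): level 0: 22 − 0 = 22; level 1: 30 − 9 = 21; level 2: 34 − 18 = 16. Beginner stays.
Every type prefers its assigned level; separation holds.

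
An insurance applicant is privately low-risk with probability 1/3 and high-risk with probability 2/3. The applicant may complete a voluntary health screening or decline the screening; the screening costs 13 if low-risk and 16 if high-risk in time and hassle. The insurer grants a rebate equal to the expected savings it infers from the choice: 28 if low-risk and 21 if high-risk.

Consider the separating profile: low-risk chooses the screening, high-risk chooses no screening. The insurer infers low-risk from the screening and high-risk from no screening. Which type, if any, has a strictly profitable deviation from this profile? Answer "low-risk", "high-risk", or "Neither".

low-risk

The screening pays 28; no screening pays 21.
low-risk: assigned the screening, nets 28 − 13 = 15; deviating to no screening nets 21.
high-risk: assigned no screening, nets 21; deviating to the screening nets 28 − 16 = 12.
The low-risk type gains 6 by deviating.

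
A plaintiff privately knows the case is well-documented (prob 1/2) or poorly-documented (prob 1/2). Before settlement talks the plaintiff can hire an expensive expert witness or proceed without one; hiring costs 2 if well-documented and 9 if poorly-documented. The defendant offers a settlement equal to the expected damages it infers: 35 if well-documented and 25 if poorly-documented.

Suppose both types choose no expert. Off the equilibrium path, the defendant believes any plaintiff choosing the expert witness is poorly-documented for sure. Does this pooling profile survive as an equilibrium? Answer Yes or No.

On path, the defendant holds the prior and pays 1/2·35 + 1/2·25 = 30. Off path (the expert witness), believing poorly-documented, it pays 25.
well-documented: no expert nets 30; the expert witness nets 25 − 2 = 23. well-documented stays.
poorly-documented: no expert nets 30; the expert witness nets 25 − 9 = 16. poorly-documented stays.
No type deviates, so pooling is sustained.

Yes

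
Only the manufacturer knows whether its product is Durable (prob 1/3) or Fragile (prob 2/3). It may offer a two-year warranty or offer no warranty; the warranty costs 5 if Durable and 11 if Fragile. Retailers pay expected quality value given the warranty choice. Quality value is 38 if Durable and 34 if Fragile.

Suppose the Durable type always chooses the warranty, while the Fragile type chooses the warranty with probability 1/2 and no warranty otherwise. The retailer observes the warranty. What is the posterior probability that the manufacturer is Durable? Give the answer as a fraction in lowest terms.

P(the warranty) = (1/3)·1 + (2/3)·(1/2) = 2/3.
By Bayes' rule, P(Durable | the warranty) = (1/3) / (2/3) = 1/2.

1/2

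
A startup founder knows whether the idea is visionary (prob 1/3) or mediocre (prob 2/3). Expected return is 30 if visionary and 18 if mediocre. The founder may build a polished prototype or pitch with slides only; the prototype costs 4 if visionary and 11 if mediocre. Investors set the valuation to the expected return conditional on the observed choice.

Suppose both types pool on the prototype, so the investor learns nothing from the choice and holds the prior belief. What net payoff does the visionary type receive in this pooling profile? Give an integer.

Pooled valuation = 1/3·30 + 2/3·18 = 22.
visionary pays cost 4 for the prototype, so net payoff = 22 − 4 = 18.

18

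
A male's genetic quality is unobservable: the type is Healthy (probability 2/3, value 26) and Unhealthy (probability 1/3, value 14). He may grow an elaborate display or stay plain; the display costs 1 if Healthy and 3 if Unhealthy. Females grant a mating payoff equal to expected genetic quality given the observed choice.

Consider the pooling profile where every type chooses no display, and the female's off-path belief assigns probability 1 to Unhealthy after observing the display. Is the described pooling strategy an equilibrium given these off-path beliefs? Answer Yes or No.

On path, the female holds the prior and pays 2/3·26 + 1/3·14 = 22. Off path (the display), believing Unhealthy, it pays 14.
Healthy: no display nets 22; the display nets 14 − 1 = 13. Healthy stays.
Unhealthy: no display nets 22; the display nets 14 − 3 = 11. Unhealthy stays.
No type deviates, so pooling is sustained.

Yes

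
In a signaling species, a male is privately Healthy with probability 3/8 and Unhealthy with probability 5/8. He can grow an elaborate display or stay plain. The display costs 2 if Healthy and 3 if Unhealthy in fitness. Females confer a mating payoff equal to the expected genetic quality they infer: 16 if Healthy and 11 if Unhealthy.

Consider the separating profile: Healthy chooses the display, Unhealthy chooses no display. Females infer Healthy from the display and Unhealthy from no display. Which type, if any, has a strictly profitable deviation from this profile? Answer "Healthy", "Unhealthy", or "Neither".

Unhealthy

The display pays 16; no display pays 11.
Healthy: assigned the display, nets 16 − 2 = 14; deviating to no display nets 11.
Unhealthy: assigned no display, nets 11; deviating to the display nets 16 − 3 = 13.
The Unhealthy type gains 2 by deviating.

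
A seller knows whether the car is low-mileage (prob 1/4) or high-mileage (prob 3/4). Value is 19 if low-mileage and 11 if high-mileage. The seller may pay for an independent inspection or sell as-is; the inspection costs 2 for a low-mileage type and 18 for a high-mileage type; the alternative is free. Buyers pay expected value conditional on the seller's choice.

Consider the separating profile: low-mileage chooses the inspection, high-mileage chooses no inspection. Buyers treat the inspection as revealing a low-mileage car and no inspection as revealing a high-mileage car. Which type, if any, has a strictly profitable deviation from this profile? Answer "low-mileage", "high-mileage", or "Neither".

The inspection pays 19; no inspection pays 11.
low-mileage: assigned the inspection, nets 19 − 2 = 17; deviating to no inspection nets 11.
high-mileage: assigned no inspection, nets 11; deviating to the inspection nets 19 − 18 = 1.
Both types strictly prefer their assigned action; no profitable deviation.

Neither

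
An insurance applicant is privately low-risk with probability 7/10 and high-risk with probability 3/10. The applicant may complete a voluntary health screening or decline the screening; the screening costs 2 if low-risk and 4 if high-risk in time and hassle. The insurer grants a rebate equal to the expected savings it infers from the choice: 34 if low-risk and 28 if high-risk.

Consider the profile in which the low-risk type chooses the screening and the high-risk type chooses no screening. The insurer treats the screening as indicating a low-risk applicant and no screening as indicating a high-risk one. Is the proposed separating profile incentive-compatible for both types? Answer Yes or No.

Under these beliefs, the screening earns rebate 34 and no screening earns rebate 28.
low-risk: the screening nets 34 − 2 = 32; no screening nets 28. low-risk prefers the screening.
high-risk: the screening nets 34 − 4 = 30; no screening nets 28. high-risk would deviate to the screening.
high-risk has a profitable deviation, so the profile is not an equilibrium.

No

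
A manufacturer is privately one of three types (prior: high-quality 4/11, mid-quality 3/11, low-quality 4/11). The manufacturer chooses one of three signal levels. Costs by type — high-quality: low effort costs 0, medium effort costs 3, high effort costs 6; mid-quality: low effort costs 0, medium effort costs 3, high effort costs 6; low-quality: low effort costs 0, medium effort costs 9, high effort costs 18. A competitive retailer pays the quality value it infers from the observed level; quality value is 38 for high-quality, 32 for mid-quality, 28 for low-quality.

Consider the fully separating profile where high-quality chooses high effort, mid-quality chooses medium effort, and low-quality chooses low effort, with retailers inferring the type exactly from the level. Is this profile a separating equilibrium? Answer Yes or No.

Separating prices: high effort → 38, medium effort → 32, low effort → 28.
high-quality (assigned high effort): low effort: 28 − 0 = 28; medium effort: 32 − 3 = 29; high effort: 38 − 6 = 32. high-quality stays.
mid-quality (assigned medium effort): low effort: 28 − 0 = 28; medium effort: 32 − 3 = 29; high effort: 38 − 6 = 32. mid-quality prefers high effort.
low-quality (assigned low effort): low effort: 28 − 0 = 28; medium effort: 32 − 9 = 23; high effort: 38 − 18 = 20. low-quality stays.
At least one type deviates; the separating profile fails.

No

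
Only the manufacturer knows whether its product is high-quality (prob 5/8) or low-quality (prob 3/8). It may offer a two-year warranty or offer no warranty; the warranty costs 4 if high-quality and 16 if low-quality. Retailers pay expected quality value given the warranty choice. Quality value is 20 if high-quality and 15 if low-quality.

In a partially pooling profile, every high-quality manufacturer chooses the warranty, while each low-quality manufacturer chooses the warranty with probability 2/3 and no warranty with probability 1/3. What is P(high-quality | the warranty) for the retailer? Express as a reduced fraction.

5/7

P(the warranty) = (5/8)·1 + (3/8)·(2/3) = 7/8.
By Bayes' rule, P(high-quality | the warranty) = (5/8) / (7/8) = 5/7.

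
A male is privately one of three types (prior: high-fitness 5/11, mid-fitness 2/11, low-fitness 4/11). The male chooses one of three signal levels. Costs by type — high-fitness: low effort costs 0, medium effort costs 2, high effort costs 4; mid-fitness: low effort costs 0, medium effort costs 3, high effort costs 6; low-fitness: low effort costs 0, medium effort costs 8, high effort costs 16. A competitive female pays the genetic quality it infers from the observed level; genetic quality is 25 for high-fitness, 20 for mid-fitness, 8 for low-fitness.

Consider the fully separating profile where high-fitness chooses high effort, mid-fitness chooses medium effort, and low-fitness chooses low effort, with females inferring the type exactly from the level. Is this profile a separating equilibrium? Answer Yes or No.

No

Separating mating payoffs: high effort → 25, medium effort → 20, low effort → 8.
high-fitness (assigned high effort): low effort: 8 − 0 = 8; medium effort: 20 − 2 = 18; high effort: 25 − 4 = 21. high-fitness stays.
mid-fitness (assigned medium effort): low effort: 8 − 0 = 8; medium effort: 20 − 3 = 17; high effort: 25 − 6 = 19. mid-fitness prefers high effort.
low-fitness (assigned low effort): low effort: 8 − 0 = 8; medium effort: 20 − 8 = 12; high effort: 25 − 16 = 9. low-fitness prefers medium effort.
At least one type deviates; the separating profile fails.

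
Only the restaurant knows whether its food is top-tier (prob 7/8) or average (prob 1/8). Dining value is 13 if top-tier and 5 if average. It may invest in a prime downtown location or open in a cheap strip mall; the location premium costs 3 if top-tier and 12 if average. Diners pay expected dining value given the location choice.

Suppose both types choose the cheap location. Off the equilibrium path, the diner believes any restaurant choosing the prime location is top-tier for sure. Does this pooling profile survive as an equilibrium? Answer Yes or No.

On path, the diner holds the prior and pays 7/8·13 + 1/8·5 = 12. Off path (the prime location), believing top-tier, it pays 13.
top-tier: the cheap location nets 12; the prime location nets 13 − 3 = 10. top-tier stays.
average: the cheap location nets 12; the prime location nets 13 − 12 = 1. average stays.
No type deviates, so pooling is sustained.

Yes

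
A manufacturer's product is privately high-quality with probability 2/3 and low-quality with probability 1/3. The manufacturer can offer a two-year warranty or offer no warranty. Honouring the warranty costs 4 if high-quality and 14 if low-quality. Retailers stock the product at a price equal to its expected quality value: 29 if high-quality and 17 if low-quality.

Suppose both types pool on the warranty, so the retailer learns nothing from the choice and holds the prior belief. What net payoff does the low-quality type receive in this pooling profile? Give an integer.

Pooled price = 2/3·29 + 1/3·17 = 25.
low-quality pays cost 14 for the warranty, so net payoff = 25 − 14 = 11.

11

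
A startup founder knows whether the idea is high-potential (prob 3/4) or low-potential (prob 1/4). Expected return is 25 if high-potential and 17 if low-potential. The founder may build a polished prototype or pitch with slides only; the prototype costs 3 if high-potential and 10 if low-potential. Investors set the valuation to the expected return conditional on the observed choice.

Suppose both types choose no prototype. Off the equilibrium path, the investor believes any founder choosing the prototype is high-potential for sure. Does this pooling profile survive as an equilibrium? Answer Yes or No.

On path, the investor holds the prior and pays 3/4·25 + 1/4·17 = 23. Off path (the prototype), believing high-potential, it pays 25.
high-potential: no prototype nets 23; the prototype nets 25 − 3 = 22. high-potential stays.
low-potential: no prototype nets 23; the prototype nets 25 − 10 = 15. low-potential stays.
No type deviates, so pooling is sustained.

Yes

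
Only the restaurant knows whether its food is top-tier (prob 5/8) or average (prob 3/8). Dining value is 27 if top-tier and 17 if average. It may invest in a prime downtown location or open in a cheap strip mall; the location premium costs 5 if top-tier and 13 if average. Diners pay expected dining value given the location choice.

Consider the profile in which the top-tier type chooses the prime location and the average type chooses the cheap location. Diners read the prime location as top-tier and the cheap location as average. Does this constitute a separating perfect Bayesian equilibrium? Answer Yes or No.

Yes

Under these beliefs, the prime location earns price premium 27 and the cheap location earns price premium 17.
top-tier: the prime location nets 27 − 5 = 22; the cheap location nets 17. top-tier prefers the prime location.
average: the prime location nets 27 − 13 = 14; the cheap location nets 17. average prefers the cheap location.
Neither type deviates, so the separating profile is an equilibrium.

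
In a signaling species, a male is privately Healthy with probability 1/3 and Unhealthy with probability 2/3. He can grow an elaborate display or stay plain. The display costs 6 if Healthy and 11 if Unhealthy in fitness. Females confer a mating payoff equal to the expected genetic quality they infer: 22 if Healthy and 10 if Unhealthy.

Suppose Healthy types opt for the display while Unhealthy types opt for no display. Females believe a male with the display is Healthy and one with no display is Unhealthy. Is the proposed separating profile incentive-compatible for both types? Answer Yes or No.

Under these beliefs, the display earns mating payoff 22 and no display earns mating payoff 10.
Healthy: the display nets 22 − 6 = 16; no display nets 10. Healthy prefers the display.
Unhealthy: the display nets 22 − 11 = 11; no display nets 10. Unhealthy would deviate to the display.
Unhealthy has a profitable deviation, so the profile is not an equilibrium.

No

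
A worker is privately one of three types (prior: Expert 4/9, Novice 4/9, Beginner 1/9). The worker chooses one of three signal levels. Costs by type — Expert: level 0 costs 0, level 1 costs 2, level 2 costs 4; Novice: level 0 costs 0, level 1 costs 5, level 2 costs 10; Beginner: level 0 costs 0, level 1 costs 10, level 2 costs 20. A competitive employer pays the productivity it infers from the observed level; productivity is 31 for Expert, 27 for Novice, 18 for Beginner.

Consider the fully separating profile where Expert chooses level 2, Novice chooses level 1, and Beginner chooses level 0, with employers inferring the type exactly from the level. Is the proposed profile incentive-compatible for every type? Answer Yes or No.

Yes

Separating wages: level 2 → 31, level 1 → 27, level 0 → 18.
Expert (assigned level 2): level 0: 18 − 0 = 18; level 1: 27 − 2 = 25; level 2: 31 − 4 = 27. Expert stays.
Novice (assigned level 1): level 0: 18 − 0 = 18; level 1: 27 − 5 = 22; level 2: 31 − 10 = 21. Novice stays.
Beginner (assigned level 0): level 0: 18 − 0 = 18; level 1: 27 − 10 = 17; level 2: 31 − 20 = 11. Beginner stays.
Every type prefers its assigned level; separation holds.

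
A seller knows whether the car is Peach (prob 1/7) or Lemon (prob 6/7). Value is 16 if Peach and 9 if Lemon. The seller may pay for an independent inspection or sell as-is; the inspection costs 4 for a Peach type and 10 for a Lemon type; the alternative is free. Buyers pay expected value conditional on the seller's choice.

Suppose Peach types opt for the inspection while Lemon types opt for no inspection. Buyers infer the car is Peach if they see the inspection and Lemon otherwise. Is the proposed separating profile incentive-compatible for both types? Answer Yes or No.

Yes

Under these beliefs, the inspection earns price 16 and no inspection earns price 9.
Peach: the inspection nets 16 − 4 = 12; no inspection nets 9. Peach prefers the inspection.
Lemon: the inspection nets 16 − 10 = 6; no inspection nets 9. Lemon prefers no inspection.
Neither type deviates, so the separating profile is an equilibrium.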